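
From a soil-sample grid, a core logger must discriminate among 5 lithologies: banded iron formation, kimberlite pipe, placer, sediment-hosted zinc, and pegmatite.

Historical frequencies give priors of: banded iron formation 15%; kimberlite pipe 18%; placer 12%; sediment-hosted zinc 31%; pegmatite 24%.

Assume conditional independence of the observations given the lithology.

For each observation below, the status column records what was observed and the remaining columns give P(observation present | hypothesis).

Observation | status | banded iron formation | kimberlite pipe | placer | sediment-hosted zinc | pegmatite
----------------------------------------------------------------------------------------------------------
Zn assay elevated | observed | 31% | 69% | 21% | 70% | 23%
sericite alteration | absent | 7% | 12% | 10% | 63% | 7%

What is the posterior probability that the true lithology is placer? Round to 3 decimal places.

0.074

By Bayes' rule with conditional independence, the unnormalized weight for each hypothesis is prior × ∏ likelihoods (using 1 − P(present | H) for each absent observation):
  banded iron formation: 0.15 × 0.31 × (1 − 0.07) = 0.043245
  kimberlite pipe: 0.18 × 0.69 × (1 − 0.12) = 0.1093
  placer: 0.12 × 0.21 × (1 − 0.10) = 0.02268
  sediment-hosted zinc: 0.31 × 0.70 × (1 − 0.63) = 0.08029
  pegmatite: 0.24 × 0.23 × (1 − 0.07) = 0.051336
The unnormalized weights sum to 0.30685.
P(placer | evidence) = 0.02268 / 0.30685 ≈ 0.074.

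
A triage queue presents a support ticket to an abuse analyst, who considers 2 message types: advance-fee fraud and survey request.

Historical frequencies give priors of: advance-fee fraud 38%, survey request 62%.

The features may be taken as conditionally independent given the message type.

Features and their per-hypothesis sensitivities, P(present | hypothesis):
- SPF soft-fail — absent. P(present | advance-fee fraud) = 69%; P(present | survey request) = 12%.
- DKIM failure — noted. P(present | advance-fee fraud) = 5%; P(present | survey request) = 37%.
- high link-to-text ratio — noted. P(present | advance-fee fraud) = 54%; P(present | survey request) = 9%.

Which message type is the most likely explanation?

Multiply each prior by the joint likelihood of the feature pattern (using 1 − P(present | H) for each absent feature):
  advance-fee fraud: 0.38 × (1 − 0.69) × 0.05 × 0.54 = 0.0031806
  survey request: 0.62 × (1 − 0.12) × 0.37 × 0.09 = 0.018168
The unnormalized weights sum to 0.021349.
P(advance-fee fraud | evidence) ≈ 0.0031806 / 0.021349 ≈ 0.149
P(survey request | evidence) ≈ 0.018168 / 0.021349 ≈ 0.851
The largest is 0.851, so survey request is most probable.

survey request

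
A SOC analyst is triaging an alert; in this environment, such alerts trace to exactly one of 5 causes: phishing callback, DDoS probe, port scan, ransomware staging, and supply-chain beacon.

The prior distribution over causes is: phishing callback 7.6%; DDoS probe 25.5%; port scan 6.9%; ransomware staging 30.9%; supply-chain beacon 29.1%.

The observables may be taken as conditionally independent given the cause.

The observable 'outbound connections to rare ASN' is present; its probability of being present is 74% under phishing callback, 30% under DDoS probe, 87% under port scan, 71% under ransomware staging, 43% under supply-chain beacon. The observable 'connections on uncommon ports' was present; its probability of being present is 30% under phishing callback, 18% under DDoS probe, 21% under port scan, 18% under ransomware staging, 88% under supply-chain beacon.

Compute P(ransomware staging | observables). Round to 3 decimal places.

0.205

Multiply each prior by the joint likelihood of the observable pattern:
  phishing callback: 0.076 × 0.74 × 0.30 = 0.016872
  DDoS probe: 0.255 × 0.30 × 0.18 = 0.01377
  port scan: 0.069 × 0.87 × 0.21 = 0.012606
  ransomware staging: 0.309 × 0.71 × 0.18 = 0.03949
  supply-chain beacon: 0.291 × 0.43 × 0.88 = 0.11011
Marginal likelihood of the evidence = 0.19285.
P(ransomware staging | evidence) = 0.03949 / 0.19285 ≈ 0.205.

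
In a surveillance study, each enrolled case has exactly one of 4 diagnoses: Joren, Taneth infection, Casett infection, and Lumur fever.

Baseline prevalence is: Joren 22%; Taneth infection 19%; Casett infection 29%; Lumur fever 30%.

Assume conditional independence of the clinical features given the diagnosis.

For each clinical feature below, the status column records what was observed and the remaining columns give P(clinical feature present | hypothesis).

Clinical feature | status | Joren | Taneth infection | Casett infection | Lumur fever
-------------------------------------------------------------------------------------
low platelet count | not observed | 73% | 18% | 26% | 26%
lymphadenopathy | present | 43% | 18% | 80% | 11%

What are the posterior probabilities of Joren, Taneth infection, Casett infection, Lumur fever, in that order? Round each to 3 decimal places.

0.102, 0.112, 0.688, 0.098

By Bayes' rule with conditional independence, the unnormalized weight for each hypothesis is prior × ∏ likelihoods (using 1 − P(present | H) for each absent clinical feature):
  Joren: 0.22 × (1 − 0.73) × 0.43 = 0.025542
  Taneth infection: 0.19 × (1 − 0.18) × 0.18 = 0.028044
  Casett infection: 0.29 × (1 − 0.26) × 0.80 = 0.17168
  Lumur fever: 0.30 × (1 − 0.26) × 0.11 = 0.02442
Marginal likelihood of the evidence = 0.24969.
P(Joren | evidence) = 0.025542 / 0.24969 ≈ 0.102
P(Taneth infection | evidence) = 0.028044 / 0.24969 ≈ 0.112
P(Casett infection | evidence) = 0.17168 / 0.24969 ≈ 0.688
P(Lumur fever | evidence) = 0.02442 / 0.24969 ≈ 0.098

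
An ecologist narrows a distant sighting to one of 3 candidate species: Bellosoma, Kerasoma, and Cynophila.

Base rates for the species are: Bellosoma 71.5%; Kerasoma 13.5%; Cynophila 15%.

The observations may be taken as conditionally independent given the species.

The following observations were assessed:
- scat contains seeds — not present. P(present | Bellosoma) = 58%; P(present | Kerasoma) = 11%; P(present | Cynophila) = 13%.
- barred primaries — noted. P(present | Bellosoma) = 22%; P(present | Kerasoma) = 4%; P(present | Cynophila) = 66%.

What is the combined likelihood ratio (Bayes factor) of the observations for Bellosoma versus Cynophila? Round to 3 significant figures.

The Bayes factor is the ratio of the joint likelihoods of the evidence pattern under the two hypotheses (using 1 − P(present | H) for each absent observation).
  Bellosoma: (1 − 0.58) × 0.22 = 0.0924
  Cynophila: (1 − 0.13) × 0.66 = 0.5742
Bayes factor = 0.0924 / 0.5742 ≈ 0.161

0.161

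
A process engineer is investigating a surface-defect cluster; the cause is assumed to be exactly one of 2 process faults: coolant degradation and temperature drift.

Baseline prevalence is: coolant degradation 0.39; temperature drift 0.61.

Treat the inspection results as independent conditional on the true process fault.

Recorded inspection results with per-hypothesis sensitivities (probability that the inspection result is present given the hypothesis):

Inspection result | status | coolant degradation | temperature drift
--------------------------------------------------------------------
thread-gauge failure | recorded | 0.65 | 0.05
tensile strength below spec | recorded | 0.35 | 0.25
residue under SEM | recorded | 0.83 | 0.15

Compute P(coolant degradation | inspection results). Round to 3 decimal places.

Multiply each prior by the joint likelihood of the inspection result pattern:
  coolant degradation: 0.39 × 0.65 × 0.35 × 0.83 = 0.073642
  temperature drift: 0.61 × 0.05 × 0.25 × 0.15 = 0.0011438
The unnormalized weights sum to 0.074785.
P(coolant degradation | evidence) = 0.073642 / 0.074785 ≈ 0.985.

0.985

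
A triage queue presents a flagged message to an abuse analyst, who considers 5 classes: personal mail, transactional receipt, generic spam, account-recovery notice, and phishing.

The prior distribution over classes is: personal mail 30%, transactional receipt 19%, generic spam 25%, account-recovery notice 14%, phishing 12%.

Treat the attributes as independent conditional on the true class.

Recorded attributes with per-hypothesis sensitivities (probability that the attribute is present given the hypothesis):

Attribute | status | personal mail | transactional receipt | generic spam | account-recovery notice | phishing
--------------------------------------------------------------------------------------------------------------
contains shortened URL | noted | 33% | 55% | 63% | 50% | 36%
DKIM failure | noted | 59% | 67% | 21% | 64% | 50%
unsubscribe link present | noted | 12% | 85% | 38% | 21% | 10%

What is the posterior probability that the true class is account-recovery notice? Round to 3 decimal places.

0.104

Multiply each prior by the joint likelihood of the attribute pattern:
  personal mail: 0.30 × 0.33 × 0.59 × 0.12 = 0.0070092
  transactional receipt: 0.19 × 0.55 × 0.67 × 0.85 = 0.059513
  generic spam: 0.25 × 0.63 × 0.21 × 0.38 = 0.012568
  account-recovery notice: 0.14 × 0.50 × 0.64 × 0.21 = 0.009408
  phishing: 0.12 × 0.36 × 0.50 × 0.10 = 0.00216
Marginal likelihood of the evidence = 0.090658.
P(account-recovery notice | evidence) = 0.009408 / 0.090658 ≈ 0.104.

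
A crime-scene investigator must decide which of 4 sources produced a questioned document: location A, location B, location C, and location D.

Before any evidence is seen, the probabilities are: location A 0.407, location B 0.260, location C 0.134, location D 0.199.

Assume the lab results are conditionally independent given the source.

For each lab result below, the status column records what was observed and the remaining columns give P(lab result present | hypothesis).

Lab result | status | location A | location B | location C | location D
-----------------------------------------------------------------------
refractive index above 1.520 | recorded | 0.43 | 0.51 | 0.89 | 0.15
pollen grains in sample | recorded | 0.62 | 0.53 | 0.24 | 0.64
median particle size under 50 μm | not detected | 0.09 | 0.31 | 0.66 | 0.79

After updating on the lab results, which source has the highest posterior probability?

Multiply each prior by the joint likelihood of the lab result pattern (using 1 − P(present | H) for each absent lab result):
  location A: 0.407 × 0.43 × 0.62 × (1 − 0.09) = 0.098741
  location B: 0.260 × 0.51 × 0.53 × (1 − 0.31) = 0.048492
  location C: 0.134 × 0.89 × 0.24 × (1 − 0.66) = 0.0097316
  location D: 0.199 × 0.15 × 0.64 × (1 − 0.79) = 0.0040118
Normalizing constant Z = 0.098741 + 0.048492 + 0.0097316 + 0.0040118 = 0.16098.
P(location A | evidence) ≈ 0.098741 / 0.16098 ≈ 0.613
P(location B | evidence) ≈ 0.048492 / 0.16098 ≈ 0.301
P(location C | evidence) ≈ 0.0097316 / 0.16098 ≈ 0.060
P(location D | evidence) ≈ 0.0040118 / 0.16098 ≈ 0.025
The largest is 0.613, so location A is most probable.

location A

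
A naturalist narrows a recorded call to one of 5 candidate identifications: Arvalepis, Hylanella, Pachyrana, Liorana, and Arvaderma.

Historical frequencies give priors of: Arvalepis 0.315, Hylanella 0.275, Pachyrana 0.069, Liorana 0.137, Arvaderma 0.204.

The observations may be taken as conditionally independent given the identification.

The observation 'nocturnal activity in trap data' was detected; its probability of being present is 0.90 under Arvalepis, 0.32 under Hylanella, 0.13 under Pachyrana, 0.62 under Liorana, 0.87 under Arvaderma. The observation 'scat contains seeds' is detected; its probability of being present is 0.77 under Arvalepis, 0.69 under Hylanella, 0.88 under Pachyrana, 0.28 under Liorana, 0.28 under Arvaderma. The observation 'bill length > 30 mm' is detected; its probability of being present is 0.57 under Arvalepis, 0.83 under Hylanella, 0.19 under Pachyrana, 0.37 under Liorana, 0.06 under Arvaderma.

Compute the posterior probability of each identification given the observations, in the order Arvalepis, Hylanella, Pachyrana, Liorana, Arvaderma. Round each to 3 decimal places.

0.661, 0.268, 0.008, 0.047, 0.016

For each hypothesis, the unnormalized posterior weight is prior × product of the observation likelihoods:
  Arvalepis: 0.315 × 0.90 × 0.77 × 0.57 = 0.12443
  Hylanella: 0.275 × 0.32 × 0.69 × 0.83 = 0.050398
  Pachyrana: 0.069 × 0.13 × 0.88 × 0.19 = 0.0014998
  Liorana: 0.137 × 0.62 × 0.28 × 0.37 = 0.0087998
  Arvaderma: 0.204 × 0.87 × 0.28 × 0.06 = 0.0029817
Normalizing constant Z = 0.12443 + 0.050398 + 0.0014998 + 0.0087998 + 0.0029817 = 0.18811.
P(Arvalepis | evidence) = 0.12443 / 0.18811 ≈ 0.661
P(Hylanella | evidence) = 0.050398 / 0.18811 ≈ 0.268
P(Pachyrana | evidence) = 0.0014998 / 0.18811 ≈ 0.008
P(Liorana | evidence) = 0.0087998 / 0.18811 ≈ 0.047
P(Arvaderma | evidence) = 0.0029817 / 0.18811 ≈ 0.016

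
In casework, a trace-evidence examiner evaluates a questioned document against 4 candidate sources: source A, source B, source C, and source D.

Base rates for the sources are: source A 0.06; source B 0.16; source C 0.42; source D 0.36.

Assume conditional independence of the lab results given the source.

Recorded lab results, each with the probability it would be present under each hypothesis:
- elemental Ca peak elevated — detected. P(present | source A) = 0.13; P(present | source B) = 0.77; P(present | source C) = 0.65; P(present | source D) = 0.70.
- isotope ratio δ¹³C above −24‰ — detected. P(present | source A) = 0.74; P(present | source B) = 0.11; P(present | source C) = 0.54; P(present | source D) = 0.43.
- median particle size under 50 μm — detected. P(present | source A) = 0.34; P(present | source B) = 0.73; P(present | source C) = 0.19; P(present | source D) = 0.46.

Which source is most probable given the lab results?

By Bayes' rule with conditional independence, the unnormalized weight for each hypothesis is prior × ∏ likelihoods:
  source A: 0.06 × 0.13 × 0.74 × 0.34 = 0.0019625
  source B: 0.16 × 0.77 × 0.11 × 0.73 = 0.009893
  source C: 0.42 × 0.65 × 0.54 × 0.19 = 0.02801
  source D: 0.36 × 0.70 × 0.43 × 0.46 = 0.049846
The unnormalized weights sum to 0.089711.
P(source A | evidence) ≈ 0.0019625 / 0.089711 ≈ 0.022
P(source B | evidence) ≈ 0.009893 / 0.089711 ≈ 0.110
P(source C | evidence) ≈ 0.02801 / 0.089711 ≈ 0.312
P(source D | evidence) ≈ 0.049846 / 0.089711 ≈ 0.556
The largest is 0.556, so source D is most probable.

source D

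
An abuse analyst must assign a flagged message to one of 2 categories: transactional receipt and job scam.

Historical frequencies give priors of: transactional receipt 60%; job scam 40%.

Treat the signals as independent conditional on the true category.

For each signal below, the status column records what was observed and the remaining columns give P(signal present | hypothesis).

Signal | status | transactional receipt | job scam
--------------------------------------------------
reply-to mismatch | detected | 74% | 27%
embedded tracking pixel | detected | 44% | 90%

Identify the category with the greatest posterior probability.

For each hypothesis, the unnormalized posterior weight is prior × product of the signal likelihoods:
  transactional receipt: 0.60 × 0.74 × 0.44 = 0.19536
  job scam: 0.40 × 0.27 × 0.90 = 0.0972
Marginal likelihood of the evidence = 0.29256.
P(transactional receipt | evidence) ≈ 0.19536 / 0.29256 ≈ 0.668
P(job scam | evidence) ≈ 0.0972 / 0.29256 ≈ 0.332
The largest is 0.668, so transactional receipt is most probable.

transactional receipt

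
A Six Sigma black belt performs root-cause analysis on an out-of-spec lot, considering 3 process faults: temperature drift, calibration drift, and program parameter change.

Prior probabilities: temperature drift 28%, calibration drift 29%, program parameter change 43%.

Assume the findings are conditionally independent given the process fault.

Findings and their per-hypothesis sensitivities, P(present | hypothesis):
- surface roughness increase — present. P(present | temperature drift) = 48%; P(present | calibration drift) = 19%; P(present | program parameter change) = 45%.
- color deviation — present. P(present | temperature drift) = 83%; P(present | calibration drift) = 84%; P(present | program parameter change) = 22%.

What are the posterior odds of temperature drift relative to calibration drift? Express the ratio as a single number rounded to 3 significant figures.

The normalizing constant cancels in an odds ratio, so compute prior × likelihood for the two hypotheses only:
  temperature drift: 0.28 × 0.48 × 0.83 = 0.11155
  calibration drift: 0.29 × 0.19 × 0.84 = 0.046284
Posterior odds = 0.11155 / 0.046284 ≈ 2.41.

2.41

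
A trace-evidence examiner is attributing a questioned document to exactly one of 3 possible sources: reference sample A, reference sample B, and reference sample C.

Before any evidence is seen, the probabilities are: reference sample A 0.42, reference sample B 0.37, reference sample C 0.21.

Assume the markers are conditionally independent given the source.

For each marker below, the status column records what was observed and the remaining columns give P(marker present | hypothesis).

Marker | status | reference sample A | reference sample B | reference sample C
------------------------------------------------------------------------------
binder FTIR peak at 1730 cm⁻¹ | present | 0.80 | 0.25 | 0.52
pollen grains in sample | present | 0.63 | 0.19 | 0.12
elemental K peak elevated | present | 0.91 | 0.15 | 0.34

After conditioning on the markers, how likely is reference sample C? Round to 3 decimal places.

By Bayes' rule with conditional independence, the unnormalized weight for each hypothesis is prior × ∏ likelihoods:
  reference sample A: 0.42 × 0.80 × 0.63 × 0.91 = 0.19263
  reference sample B: 0.37 × 0.25 × 0.19 × 0.15 = 0.0026363
  reference sample C: 0.21 × 0.52 × 0.12 × 0.34 = 0.0044554
The unnormalized weights sum to 0.19972.
P(reference sample C | evidence) = 0.0044554 / 0.19972 ≈ 0.022.

0.022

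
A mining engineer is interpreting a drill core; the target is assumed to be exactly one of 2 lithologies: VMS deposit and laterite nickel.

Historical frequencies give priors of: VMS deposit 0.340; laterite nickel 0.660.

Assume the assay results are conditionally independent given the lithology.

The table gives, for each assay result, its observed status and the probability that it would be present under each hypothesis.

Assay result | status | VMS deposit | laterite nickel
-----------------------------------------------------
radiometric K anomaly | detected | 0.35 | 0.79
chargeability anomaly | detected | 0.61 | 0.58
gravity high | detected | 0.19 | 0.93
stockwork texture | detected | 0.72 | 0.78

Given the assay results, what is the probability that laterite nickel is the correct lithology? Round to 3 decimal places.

0.957

By Bayes' rule with conditional independence, the unnormalized weight for each hypothesis is prior × ∏ likelihoods:
  VMS deposit: 0.340 × 0.35 × 0.61 × 0.19 × 0.72 = 0.0099303
  laterite nickel: 0.660 × 0.79 × 0.58 × 0.93 × 0.78 = 0.21937
The unnormalized weights sum to 0.2293.
P(laterite nickel | evidence) = 0.21937 / 0.2293 ≈ 0.957.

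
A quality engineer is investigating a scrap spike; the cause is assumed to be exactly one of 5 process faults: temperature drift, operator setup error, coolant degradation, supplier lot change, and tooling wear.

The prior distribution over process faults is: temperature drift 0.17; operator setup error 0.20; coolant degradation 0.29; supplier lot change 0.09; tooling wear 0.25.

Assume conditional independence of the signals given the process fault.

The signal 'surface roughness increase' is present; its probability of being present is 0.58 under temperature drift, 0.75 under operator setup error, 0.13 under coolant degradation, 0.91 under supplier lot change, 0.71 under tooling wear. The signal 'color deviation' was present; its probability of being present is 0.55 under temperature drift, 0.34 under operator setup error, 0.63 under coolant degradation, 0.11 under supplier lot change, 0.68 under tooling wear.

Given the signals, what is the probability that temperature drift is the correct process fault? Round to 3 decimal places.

By Bayes' rule with conditional independence, the unnormalized weight for each hypothesis is prior × ∏ likelihoods:
  temperature drift: 0.17 × 0.58 × 0.55 = 0.05423
  operator setup error: 0.20 × 0.75 × 0.34 = 0.051
  coolant degradation: 0.29 × 0.13 × 0.63 = 0.023751
  supplier lot change: 0.09 × 0.91 × 0.11 = 0.009009
  tooling wear: 0.25 × 0.71 × 0.68 = 0.1207
Normalizing constant Z = 0.05423 + 0.051 + 0.023751 + 0.009009 + 0.1207 = 0.25869.
P(temperature drift | evidence) = 0.05423 / 0.25869 ≈ 0.210.

0.210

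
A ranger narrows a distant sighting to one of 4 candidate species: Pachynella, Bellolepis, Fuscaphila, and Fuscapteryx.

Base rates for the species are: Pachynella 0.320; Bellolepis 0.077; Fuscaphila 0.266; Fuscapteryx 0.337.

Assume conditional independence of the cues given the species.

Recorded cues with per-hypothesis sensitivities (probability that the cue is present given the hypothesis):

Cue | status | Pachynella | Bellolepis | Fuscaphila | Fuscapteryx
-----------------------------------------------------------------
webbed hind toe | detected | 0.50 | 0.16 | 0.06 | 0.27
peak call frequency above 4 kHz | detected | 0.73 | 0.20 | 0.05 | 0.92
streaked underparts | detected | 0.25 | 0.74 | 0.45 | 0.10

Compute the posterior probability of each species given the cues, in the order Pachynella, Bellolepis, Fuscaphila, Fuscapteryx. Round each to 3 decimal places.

0.735, 0.046, 0.009, 0.211

For each hypothesis, the unnormalized posterior weight is prior × product of the cue likelihoods:
  Pachynella: 0.320 × 0.50 × 0.73 × 0.25 = 0.0292
  Bellolepis: 0.077 × 0.16 × 0.20 × 0.74 = 0.0018234
  Fuscaphila: 0.266 × 0.06 × 0.05 × 0.45 = 0.0003591
  Fuscapteryx: 0.337 × 0.27 × 0.92 × 0.10 = 0.0083711
Marginal likelihood of the evidence = 0.039754.
P(Pachynella | evidence) = 0.0292 / 0.039754 ≈ 0.735
P(Bellolepis | evidence) = 0.0018234 / 0.039754 ≈ 0.046
P(Fuscaphila | evidence) = 0.0003591 / 0.039754 ≈ 0.009
P(Fuscapteryx | evidence) = 0.0083711 / 0.039754 ≈ 0.211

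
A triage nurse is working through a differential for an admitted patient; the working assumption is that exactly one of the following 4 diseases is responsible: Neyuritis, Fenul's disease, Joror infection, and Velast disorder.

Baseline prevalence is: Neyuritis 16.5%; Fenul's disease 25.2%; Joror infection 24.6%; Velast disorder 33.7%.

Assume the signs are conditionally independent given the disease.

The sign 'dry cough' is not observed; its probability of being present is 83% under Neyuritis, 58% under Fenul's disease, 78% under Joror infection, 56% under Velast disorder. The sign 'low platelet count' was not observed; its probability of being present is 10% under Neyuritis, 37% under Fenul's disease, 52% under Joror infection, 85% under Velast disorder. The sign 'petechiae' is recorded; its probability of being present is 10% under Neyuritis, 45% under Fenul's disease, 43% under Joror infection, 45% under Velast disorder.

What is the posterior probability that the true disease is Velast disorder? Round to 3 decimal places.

By Bayes' rule with conditional independence, the unnormalized weight for each hypothesis is prior × ∏ likelihoods (using 1 − P(present | H) for each absent sign):
  Neyuritis: 0.165 × (1 − 0.83) × (1 − 0.10) × 0.10 = 0.0025245
  Fenul's disease: 0.252 × (1 − 0.58) × (1 − 0.37) × 0.45 = 0.030006
  Joror infection: 0.246 × (1 − 0.78) × (1 − 0.52) × 0.43 = 0.01117
  Velast disorder: 0.337 × (1 − 0.56) × (1 − 0.85) × 0.45 = 0.010009
The unnormalized weights sum to 0.053709.
P(Velast disorder | evidence) = 0.010009 / 0.053709 ≈ 0.186.

0.186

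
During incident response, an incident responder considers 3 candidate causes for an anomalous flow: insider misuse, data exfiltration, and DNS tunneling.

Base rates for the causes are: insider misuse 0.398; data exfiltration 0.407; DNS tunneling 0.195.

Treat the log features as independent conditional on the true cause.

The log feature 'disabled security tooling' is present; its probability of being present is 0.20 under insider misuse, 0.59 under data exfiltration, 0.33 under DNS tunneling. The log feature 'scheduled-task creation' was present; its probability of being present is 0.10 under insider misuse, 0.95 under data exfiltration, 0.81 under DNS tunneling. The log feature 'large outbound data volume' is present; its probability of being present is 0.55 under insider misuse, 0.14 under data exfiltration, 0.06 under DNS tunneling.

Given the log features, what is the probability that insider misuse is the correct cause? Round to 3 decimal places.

0.111

For each hypothesis, the unnormalized posterior weight is prior × product of the log feature likelihoods:
  insider misuse: 0.398 × 0.20 × 0.10 × 0.55 = 0.004378
  data exfiltration: 0.407 × 0.59 × 0.95 × 0.14 = 0.031937
  DNS tunneling: 0.195 × 0.33 × 0.81 × 0.06 = 0.0031274
Normalizing constant Z = 0.004378 + 0.031937 + 0.0031274 = 0.039443.
P(insider misuse | evidence) = 0.004378 / 0.039443 ≈ 0.111.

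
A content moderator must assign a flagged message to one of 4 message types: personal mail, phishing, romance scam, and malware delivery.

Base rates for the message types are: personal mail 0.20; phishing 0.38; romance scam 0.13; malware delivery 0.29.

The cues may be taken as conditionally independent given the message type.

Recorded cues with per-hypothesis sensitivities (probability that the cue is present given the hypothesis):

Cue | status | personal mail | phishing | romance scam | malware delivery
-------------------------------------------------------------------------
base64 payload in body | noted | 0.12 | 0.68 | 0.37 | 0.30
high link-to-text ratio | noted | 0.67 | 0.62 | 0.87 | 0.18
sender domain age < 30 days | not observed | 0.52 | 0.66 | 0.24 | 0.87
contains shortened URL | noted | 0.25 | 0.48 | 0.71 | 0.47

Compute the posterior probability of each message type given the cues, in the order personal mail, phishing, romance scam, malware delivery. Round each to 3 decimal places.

0.037, 0.507, 0.437, 0.019

By Bayes' rule with conditional independence, the unnormalized weight for each hypothesis is prior × ∏ likelihoods (using 1 − P(present | H) for each absent cue):
  personal mail: 0.20 × 0.12 × 0.67 × (1 − 0.52) × 0.25 = 0.0019296
  phishing: 0.38 × 0.68 × 0.62 × (1 − 0.66) × 0.48 = 0.026146
  romance scam: 0.13 × 0.37 × 0.87 × (1 − 0.24) × 0.71 = 0.022581
  malware delivery: 0.29 × 0.30 × 0.18 × (1 − 0.87) × 0.47 = 0.00095683
Marginal likelihood of the evidence = 0.051613.
P(personal mail | evidence) = 0.0019296 / 0.051613 ≈ 0.037
P(phishing | evidence) = 0.026146 / 0.051613 ≈ 0.507
P(romance scam | evidence) = 0.022581 / 0.051613 ≈ 0.437
P(malware delivery | evidence) = 0.00095683 / 0.051613 ≈ 0.019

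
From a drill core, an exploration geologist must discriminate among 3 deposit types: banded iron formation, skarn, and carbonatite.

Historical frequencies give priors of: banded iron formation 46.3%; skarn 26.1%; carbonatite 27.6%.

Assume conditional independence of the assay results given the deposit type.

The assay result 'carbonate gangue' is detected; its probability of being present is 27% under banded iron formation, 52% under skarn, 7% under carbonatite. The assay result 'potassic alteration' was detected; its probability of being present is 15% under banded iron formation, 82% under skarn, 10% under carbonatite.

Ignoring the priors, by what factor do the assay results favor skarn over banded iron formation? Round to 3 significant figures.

10.5

Take the product of per-assay result likelihoods under each hypothesis, then divide.
  skarn: 0.52 × 0.82 = 0.4264
  banded iron formation: 0.27 × 0.15 = 0.0405
Bayes factor = 0.4264 / 0.0405 ≈ 10.5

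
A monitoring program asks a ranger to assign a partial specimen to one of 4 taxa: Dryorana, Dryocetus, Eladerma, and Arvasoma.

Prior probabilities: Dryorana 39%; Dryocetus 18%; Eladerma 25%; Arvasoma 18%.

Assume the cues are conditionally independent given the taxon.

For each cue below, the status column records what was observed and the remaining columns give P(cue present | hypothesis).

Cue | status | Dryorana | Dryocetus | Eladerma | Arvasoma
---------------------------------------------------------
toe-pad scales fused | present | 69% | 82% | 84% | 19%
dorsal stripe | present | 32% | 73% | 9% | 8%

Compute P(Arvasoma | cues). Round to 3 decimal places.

For each hypothesis, the unnormalized posterior weight is prior × product of the cue likelihoods:
  Dryorana: 0.39 × 0.69 × 0.32 = 0.086112
  Dryocetus: 0.18 × 0.82 × 0.73 = 0.10775
  Eladerma: 0.25 × 0.84 × 0.09 = 0.0189
  Arvasoma: 0.18 × 0.19 × 0.08 = 0.002736
Normalizing constant Z = 0.086112 + 0.10775 + 0.0189 + 0.002736 = 0.2155.
P(Arvasoma | evidence) = 0.002736 / 0.2155 ≈ 0.013.

0.013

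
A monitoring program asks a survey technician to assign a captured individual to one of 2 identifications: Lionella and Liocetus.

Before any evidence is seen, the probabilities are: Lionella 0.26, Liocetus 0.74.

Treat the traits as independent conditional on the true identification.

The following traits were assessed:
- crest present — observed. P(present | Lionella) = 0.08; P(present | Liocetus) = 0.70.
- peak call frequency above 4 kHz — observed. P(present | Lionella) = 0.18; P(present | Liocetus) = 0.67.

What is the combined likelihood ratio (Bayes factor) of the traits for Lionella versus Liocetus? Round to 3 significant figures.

Joint likelihood of the trait pattern under each hypothesis:
  Lionella: 0.08 × 0.18 = 0.0144
  Liocetus: 0.70 × 0.67 = 0.469
Bayes factor = 0.0144 / 0.469 ≈ 0.0307

0.0307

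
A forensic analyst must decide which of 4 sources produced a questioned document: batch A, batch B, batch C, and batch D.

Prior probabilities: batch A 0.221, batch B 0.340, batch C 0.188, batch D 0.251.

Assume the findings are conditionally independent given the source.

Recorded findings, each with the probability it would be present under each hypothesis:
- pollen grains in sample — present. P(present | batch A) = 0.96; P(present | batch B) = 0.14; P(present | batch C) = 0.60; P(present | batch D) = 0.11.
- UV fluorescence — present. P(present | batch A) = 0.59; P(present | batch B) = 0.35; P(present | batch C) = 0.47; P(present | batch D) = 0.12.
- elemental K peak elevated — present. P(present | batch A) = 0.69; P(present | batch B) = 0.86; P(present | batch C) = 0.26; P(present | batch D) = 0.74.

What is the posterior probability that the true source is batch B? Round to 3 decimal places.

0.123

Multiply each prior by the joint likelihood of the evidence pattern:
  batch A: 0.221 × 0.96 × 0.59 × 0.69 = 0.08637
  batch B: 0.340 × 0.14 × 0.35 × 0.86 = 0.014328
  batch C: 0.188 × 0.60 × 0.47 × 0.26 = 0.013784
  batch D: 0.251 × 0.11 × 0.12 × 0.74 = 0.0024518
Marginal likelihood of the evidence = 0.11693.
P(batch B | evidence) = 0.014328 / 0.11693 ≈ 0.123.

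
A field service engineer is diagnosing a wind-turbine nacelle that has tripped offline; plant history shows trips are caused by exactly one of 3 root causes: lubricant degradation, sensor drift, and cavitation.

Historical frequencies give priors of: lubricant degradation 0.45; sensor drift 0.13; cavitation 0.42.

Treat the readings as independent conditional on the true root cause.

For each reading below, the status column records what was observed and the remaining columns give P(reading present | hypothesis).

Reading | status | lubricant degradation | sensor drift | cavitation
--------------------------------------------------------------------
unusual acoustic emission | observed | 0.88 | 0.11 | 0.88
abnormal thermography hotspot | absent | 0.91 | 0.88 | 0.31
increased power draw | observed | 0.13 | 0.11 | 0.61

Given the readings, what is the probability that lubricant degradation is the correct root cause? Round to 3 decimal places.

Multiply each prior by the joint likelihood of the reading pattern (using 1 − P(present | H) for each absent reading):
  lubricant degradation: 0.45 × 0.88 × (1 − 0.91) × 0.13 = 0.0046332
  sensor drift: 0.13 × 0.11 × (1 − 0.88) × 0.11 = 0.00018876
  cavitation: 0.42 × 0.88 × (1 − 0.31) × 0.61 = 0.15556
Normalizing constant Z = 0.0046332 + 0.00018876 + 0.15556 = 0.16039.
P(lubricant degradation | evidence) = 0.0046332 / 0.16039 ≈ 0.029.

0.029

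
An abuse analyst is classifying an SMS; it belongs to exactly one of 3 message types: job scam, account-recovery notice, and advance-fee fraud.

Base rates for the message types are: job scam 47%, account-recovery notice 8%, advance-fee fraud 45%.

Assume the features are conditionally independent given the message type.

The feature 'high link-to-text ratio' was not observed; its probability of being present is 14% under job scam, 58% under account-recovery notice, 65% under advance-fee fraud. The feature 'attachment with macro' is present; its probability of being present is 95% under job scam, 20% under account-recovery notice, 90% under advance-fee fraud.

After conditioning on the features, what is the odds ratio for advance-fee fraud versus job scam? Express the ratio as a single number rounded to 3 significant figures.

0.369

Unnormalized posterior weight (prior times the feature likelihoods) for each of the two hypotheses (using 1 − P(present | H) for each absent feature):
  advance-fee fraud: 0.45 × (1 − 0.65) × 0.90 = 0.14175
  job scam: 0.47 × (1 − 0.14) × 0.95 = 0.38399
Posterior odds = 0.14175 / 0.38399 ≈ 0.369.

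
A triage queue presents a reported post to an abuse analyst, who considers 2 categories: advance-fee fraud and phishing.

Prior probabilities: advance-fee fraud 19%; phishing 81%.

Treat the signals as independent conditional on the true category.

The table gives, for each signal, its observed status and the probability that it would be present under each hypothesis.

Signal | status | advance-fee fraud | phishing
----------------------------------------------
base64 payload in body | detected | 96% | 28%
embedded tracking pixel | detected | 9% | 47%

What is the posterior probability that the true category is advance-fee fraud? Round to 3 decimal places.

Multiply each prior by the joint likelihood of the signal pattern:
  advance-fee fraud: 0.19 × 0.96 × 0.09 = 0.016416
  phishing: 0.81 × 0.28 × 0.47 = 0.1066
Normalizing constant Z = 0.016416 + 0.1066 = 0.12301.
P(advance-fee fraud | evidence) = 0.016416 / 0.12301 ≈ 0.133.

0.133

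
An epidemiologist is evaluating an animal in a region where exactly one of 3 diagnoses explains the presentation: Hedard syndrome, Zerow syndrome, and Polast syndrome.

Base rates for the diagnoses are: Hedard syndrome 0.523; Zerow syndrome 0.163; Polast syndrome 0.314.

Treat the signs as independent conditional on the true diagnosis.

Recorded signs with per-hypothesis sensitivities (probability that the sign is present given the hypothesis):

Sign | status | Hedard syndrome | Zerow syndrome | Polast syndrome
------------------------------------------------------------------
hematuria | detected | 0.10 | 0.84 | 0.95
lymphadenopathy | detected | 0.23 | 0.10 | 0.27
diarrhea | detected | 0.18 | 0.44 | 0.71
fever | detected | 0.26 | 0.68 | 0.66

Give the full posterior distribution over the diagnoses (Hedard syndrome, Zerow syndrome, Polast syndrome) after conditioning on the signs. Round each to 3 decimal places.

0.013, 0.097, 0.890

By Bayes' rule with conditional independence, the unnormalized weight for each hypothesis is prior × ∏ likelihoods:
  Hedard syndrome: 0.523 × 0.10 × 0.23 × 0.18 × 0.26 = 0.00056296
  Zerow syndrome: 0.163 × 0.84 × 0.10 × 0.44 × 0.68 = 0.0040966
  Polast syndrome: 0.314 × 0.95 × 0.27 × 0.71 × 0.66 = 0.037742
Normalizing constant Z = 0.00056296 + 0.0040966 + 0.037742 = 0.042401.
P(Hedard syndrome | evidence) = 0.00056296 / 0.042401 ≈ 0.013
P(Zerow syndrome | evidence) = 0.0040966 / 0.042401 ≈ 0.097
P(Polast syndrome | evidence) = 0.037742 / 0.042401 ≈ 0.890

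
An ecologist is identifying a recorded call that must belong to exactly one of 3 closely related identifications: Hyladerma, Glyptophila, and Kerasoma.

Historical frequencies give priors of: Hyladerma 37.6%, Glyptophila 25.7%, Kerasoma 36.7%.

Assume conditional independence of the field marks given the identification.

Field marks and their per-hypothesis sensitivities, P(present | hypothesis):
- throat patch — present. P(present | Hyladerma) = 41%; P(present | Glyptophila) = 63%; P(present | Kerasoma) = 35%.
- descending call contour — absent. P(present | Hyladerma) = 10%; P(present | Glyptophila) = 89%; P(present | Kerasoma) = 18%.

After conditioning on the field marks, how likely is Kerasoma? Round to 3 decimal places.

Multiply each prior by the joint likelihood of the field mark pattern (using 1 − P(present | H) for each absent field mark):
  Hyladerma: 0.376 × 0.41 × (1 − 0.10) = 0.13874
  Glyptophila: 0.257 × 0.63 × (1 − 0.89) = 0.01781
  Kerasoma: 0.367 × 0.35 × (1 − 0.18) = 0.10533
Marginal likelihood of the evidence = 0.26188.
P(Kerasoma | evidence) = 0.10533 / 0.26188 ≈ 0.402.

0.402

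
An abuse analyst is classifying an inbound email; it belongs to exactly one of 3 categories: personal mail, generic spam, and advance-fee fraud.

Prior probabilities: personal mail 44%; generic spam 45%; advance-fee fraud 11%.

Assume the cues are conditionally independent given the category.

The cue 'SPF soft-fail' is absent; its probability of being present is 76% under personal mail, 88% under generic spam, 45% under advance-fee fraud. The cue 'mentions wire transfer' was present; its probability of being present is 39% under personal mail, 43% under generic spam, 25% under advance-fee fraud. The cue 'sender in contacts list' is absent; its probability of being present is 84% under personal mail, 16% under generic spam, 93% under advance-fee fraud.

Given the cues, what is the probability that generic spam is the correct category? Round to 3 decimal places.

0.718

By Bayes' rule with conditional independence, the unnormalized weight for each hypothesis is prior × ∏ likelihoods (using 1 − P(present | H) for each absent cue):
  personal mail: 0.44 × (1 − 0.76) × 0.39 × (1 − 0.84) = 0.0065894
  generic spam: 0.45 × (1 − 0.88) × 0.43 × (1 − 0.16) = 0.019505
  advance-fee fraud: 0.11 × (1 − 0.45) × 0.25 × (1 − 0.93) = 0.0010587
Marginal likelihood of the evidence = 0.027153.
P(generic spam | evidence) = 0.019505 / 0.027153 ≈ 0.718.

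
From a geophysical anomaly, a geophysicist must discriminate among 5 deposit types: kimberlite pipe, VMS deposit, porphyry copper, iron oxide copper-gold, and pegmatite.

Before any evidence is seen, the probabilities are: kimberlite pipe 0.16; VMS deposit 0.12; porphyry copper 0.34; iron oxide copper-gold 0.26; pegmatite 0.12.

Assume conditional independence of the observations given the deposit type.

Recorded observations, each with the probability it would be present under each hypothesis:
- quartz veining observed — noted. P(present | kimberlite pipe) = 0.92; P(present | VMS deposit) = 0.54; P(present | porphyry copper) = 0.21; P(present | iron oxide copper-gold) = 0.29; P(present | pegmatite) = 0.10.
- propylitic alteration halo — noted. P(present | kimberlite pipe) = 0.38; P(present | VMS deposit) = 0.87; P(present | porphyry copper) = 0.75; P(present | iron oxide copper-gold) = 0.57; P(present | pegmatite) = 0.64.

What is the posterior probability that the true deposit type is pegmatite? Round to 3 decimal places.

0.035

Multiply each prior by the joint likelihood of the evidence pattern:
  kimberlite pipe: 0.16 × 0.92 × 0.38 = 0.055936
  VMS deposit: 0.12 × 0.54 × 0.87 = 0.056376
  porphyry copper: 0.34 × 0.21 × 0.75 = 0.05355
  iron oxide copper-gold: 0.26 × 0.29 × 0.57 = 0.042978
  pegmatite: 0.12 × 0.10 × 0.64 = 0.00768
Normalizing constant Z = 0.055936 + 0.056376 + 0.05355 + 0.042978 + 0.00768 = 0.21652.
P(pegmatite | evidence) = 0.00768 / 0.21652 ≈ 0.035.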